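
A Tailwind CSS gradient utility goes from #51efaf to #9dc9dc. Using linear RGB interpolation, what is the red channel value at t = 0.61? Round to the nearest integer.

127

R₁ = 81 (from #51efaf), R₂ = 157 (from #9dc9dc).
R = 81 + 0.61 × (157 − 81) = 127.36 → 127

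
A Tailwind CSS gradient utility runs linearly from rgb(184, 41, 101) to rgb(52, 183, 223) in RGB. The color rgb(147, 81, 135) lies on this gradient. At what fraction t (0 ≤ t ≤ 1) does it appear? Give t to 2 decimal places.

0.28

Invert the lerp on the G channel (largest span, 142): t = (81 − 41) / (183 − 41) = 40/142 = 0.28169.
Check on R: (147 − 184)/(52 − 184) = 0.2803 ✓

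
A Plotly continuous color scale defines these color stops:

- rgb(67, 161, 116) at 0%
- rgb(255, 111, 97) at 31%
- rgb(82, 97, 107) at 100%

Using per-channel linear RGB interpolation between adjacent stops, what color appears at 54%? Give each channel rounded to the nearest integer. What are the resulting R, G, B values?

(197, 106, 100)

54% lies between the 31% and 100% stops, so the local fraction is t = (54 − 31)/(100 − 31) = 23/69 ≈ 0.3333.
R = 255 + 0.3333 × (82 − 255) = 197.339 → 197
G = 111 + 0.3333 × (97 − 111) = 106.334 → 106
B = 97 + 0.3333 × (107 − 97) = 100.333 → 100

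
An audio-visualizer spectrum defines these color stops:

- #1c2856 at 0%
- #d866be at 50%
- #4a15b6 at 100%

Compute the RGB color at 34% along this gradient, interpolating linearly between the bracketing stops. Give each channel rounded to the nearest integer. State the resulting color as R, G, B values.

(156, 82, 157)

34% lies between the 0% and 50% stops, so the local fraction is t = (34 − 0)/(50 − 0) = 34/50 ≈ 0.68.
#1c2856 → (28, 40, 86); #d866be → (216, 102, 190).
R = 28 + 0.68 × (216 − 28) = 155.84 → 156
G = 40 + 0.68 × (102 − 40) = 82.16 → 82
B = 86 + 0.68 × (190 − 86) = 156.72 → 157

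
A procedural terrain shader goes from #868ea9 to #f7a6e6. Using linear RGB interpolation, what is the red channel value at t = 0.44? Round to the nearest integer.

184

R₁ = 134 (from #868ea9), R₂ = 247 (from #f7a6e6).
R = 134 + 0.44 × (247 − 134) = 183.72 → 184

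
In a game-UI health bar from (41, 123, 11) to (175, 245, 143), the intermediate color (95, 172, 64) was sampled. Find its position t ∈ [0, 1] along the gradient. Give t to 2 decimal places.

Invert the lerp on the R channel (largest span, 134): t = (95 − 41) / (175 − 41) = 54/134 = 0.40299.
Check on G: (172 − 123)/(245 − 123) = 0.4016 ✓

0.40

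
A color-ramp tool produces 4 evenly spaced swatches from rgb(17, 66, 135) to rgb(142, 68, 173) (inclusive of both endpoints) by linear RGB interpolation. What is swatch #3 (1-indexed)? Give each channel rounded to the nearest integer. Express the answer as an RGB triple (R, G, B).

With 4 swatches and endpoints inclusive, swatch 3 sits at t = (3 − 1)/(4 − 1) = 2/3 ≈ 0.6667.
R = 17 + 0.6667 × (142 − 17) = 100.337 → 100
G = 66 + 0.6667 × (68 − 66) = 67.333 → 67
B = 135 + 0.6667 × (173 − 135) = 160.335 → 160

(100, 67, 160)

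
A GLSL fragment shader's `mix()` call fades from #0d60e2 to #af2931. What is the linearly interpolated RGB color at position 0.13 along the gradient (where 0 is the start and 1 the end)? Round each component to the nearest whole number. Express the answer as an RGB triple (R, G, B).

(34, 89, 203)

#0d60e2 → (13, 96, 226); #af2931 → (175, 41, 49).
R = 13 + 0.13 × (175 − 13) = 13 + 0.13 × 162 = 34.06 → 34
G = 96 + 0.13 × (41 − 96) = 96 + 0.13 × -55 = 88.85 → 89
B = 226 + 0.13 × (49 − 226) = 226 + 0.13 × -177 = 202.99 → 203
So the blended color is (34, 89, 203), about #2259cb.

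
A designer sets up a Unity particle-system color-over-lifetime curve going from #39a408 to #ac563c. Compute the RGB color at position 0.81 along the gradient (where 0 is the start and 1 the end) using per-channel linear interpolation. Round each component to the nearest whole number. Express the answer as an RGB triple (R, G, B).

(150, 101, 50)

#39a408 → (57, 164, 8); #ac563c → (172, 86, 60).
R = 57 + 0.81 × (172 − 57) = 57 + 0.81 × 115 = 150.15 → 150
G = 164 + 0.81 × (86 − 164) = 164 + 0.81 × -78 = 100.82 → 101
B = 8 + 0.81 × (60 − 8) = 8 + 0.81 × 52 = 50.12 → 50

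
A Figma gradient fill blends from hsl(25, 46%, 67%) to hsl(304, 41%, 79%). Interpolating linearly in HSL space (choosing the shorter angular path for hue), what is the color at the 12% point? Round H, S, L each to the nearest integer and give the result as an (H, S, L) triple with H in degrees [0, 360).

Hue: 304 − 25 = 279°, but |279| > 180 so the shorter arc goes the other way: Δh = 279 − 360 = -81°.
H = 25 + 0.12 × (-81) = 15.28 → 15°
S = 46 + 0.12 × (41 − 46) = 45.4 → 45%
L = 67 + 0.12 × (79 − 67) = 68.44 → 68%

(15, 45, 68)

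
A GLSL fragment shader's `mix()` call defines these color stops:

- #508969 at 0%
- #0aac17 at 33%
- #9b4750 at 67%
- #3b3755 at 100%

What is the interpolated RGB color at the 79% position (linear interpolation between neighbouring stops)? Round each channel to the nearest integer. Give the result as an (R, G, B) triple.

79% lies between the 67% and 100% stops, so the local fraction is t = (79 − 67)/(100 − 67) = 12/33 ≈ 0.3636.
#9b4750 → (155, 71, 80); #3b3755 → (59, 55, 85).
R = 155 + 0.3636 × (59 − 155) = 120.094 → 120
G = 71 + 0.3636 × (55 − 71) = 65.182 → 65
B = 80 + 0.3636 × (85 − 80) = 81.818 → 82

(120, 65, 82)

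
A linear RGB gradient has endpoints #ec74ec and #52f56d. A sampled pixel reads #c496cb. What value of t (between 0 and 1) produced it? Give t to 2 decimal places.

Invert the lerp on the R channel (largest span, 154): t = (196 − 236) / (82 − 236) = -40/-154 = 0.25974.
Check on G: (150 − 116)/(245 − 116) = 0.2636 ✓

0.26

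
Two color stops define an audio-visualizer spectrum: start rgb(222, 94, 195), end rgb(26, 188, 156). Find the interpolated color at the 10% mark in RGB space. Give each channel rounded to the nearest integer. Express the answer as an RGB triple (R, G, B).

10% corresponds to t = 0.1.
R = 222 + 0.1 × (26 − 222) = 222 + 0.1 × -196 = 202.4 → 202
G = 94 + 0.1 × (188 − 94) = 94 + 0.1 × 94 = 103.4 → 103
B = 195 + 0.1 × (156 − 195) = 195 + 0.1 × -39 = 191.1 → 191

(202, 103, 191)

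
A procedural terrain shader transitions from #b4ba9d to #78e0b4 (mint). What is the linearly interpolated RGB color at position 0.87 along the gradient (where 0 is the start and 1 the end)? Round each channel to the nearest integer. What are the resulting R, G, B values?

(128, 219, 177)

#b4ba9d → (180, 186, 157); #78e0b4 → (120, 224, 180).
R = 180 + 0.87 × (120 − 180) = 180 + 0.87 × -60 = 127.8 → 128
G = 186 + 0.87 × (224 − 186) = 186 + 0.87 × 38 = 219.06 → 219
B = 157 + 0.87 × (180 − 157) = 157 + 0.87 × 23 = 177.01 → 177
So the blended color is (128, 219, 177), about #80dbb1.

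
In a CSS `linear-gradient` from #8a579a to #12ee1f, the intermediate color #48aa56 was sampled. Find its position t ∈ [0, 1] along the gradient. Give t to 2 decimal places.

0.55

Invert the lerp on the G channel (largest span, 151): t = (170 − 87) / (238 − 87) = 83/151 = 0.54967.
Check on R: (72 − 138)/(18 − 138) = 0.55 ✓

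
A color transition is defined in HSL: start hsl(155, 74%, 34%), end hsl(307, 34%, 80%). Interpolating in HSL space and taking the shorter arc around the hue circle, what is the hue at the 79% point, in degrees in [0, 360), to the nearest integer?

Hue arc: Δh = 307 − 155 = 152° (|Δh| ≤ 180, already the shorter path).
H = 155 + 0.79 × (152) = 275.08 → 275°

275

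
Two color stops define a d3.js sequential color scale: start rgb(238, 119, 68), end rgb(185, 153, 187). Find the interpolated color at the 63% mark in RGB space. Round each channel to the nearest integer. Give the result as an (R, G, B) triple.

63% corresponds to t = 0.63.
R = 238 + 0.63 × (185 − 238) = 238 + 0.63 × -53 = 204.61 → 205
G = 119 + 0.63 × (153 − 119) = 119 + 0.63 × 34 = 140.42 → 140
B = 68 + 0.63 × (187 − 68) = 68 + 0.63 × 119 = 142.97 → 143
So the blended color is (205, 140, 143), about #cd8c8f.

(205, 140, 143)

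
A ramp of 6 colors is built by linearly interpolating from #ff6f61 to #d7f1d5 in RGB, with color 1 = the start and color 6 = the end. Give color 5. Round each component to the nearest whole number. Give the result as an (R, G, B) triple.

(223, 215, 190)

With 6 swatches and endpoints inclusive, swatch 5 sits at t = (5 − 1)/(6 − 1) = 4/5 ≈ 0.8.
#ff6f61 → (255, 111, 97); #d7f1d5 → (215, 241, 213).
R = 255 + 0.8 × (215 − 255) = 223 → 223
G = 111 + 0.8 × (241 − 111) = 215 → 215
B = 97 + 0.8 × (213 − 97) = 189.8 → 190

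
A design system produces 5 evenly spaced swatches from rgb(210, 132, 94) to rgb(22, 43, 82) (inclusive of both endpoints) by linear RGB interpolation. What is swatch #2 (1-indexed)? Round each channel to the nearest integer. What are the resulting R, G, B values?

With 5 swatches and endpoints inclusive, swatch 2 sits at t = (2 − 1)/(5 − 1) = 1/4 ≈ 0.25.
R = 210 + 0.25 × (22 − 210) = 163 → 163
G = 132 + 0.25 × (43 − 132) = 109.75 → 110
B = 94 + 0.25 × (82 − 94) = 91 → 91

(163, 110, 91)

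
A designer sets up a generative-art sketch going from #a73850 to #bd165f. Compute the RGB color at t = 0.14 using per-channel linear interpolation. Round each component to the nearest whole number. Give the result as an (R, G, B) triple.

#a73850 → (167, 56, 80); #bd165f → (189, 22, 95).
R = 167 + 0.14 × (189 − 167) = 167 + 0.14 × 22 = 170.08 → 170
G = 56 + 0.14 × (22 − 56) = 56 + 0.14 × -34 = 51.24 → 51
B = 80 + 0.14 × (95 − 80) = 80 + 0.14 × 15 = 82.1 → 82
So the blended color is (170, 51, 82), about #aa3352.

(170, 51, 82)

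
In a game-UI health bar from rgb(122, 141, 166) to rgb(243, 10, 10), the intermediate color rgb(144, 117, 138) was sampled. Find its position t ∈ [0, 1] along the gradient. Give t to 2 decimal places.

0.18

Invert the lerp on the B channel (largest span, 156): t = (138 − 166) / (10 − 166) = -28/-156 = 0.17949.
Check on R: (144 − 122)/(243 − 122) = 0.1818 ✓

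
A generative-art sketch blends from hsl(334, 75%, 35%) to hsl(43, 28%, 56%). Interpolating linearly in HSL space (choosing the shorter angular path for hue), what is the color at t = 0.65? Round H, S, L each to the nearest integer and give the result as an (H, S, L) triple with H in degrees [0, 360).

Hue: 43 − 334 = -291°, but |-291| > 180 so the shorter arc goes the other way: Δh = -291 + 360 = 69°.
H = 334 + 0.65 × (69) = 378.85 → 379 → 379 mod 360 = 19°
S = 75 + 0.65 × (28 − 75) = 44.45 → 44%
L = 35 + 0.65 × (56 − 35) = 48.65 → 49%

(19, 44, 49)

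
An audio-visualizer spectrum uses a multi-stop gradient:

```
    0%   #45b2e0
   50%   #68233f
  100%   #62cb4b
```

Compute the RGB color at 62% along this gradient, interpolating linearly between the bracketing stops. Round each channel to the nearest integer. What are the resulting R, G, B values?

(103, 75, 66)

62% lies between the 50% and 100% stops, so the local fraction is t = (62 − 50)/(100 − 50) = 12/50 ≈ 0.24.
#68233f → (104, 35, 63); #62cb4b → (98, 203, 75).
R = 104 + 0.24 × (98 − 104) = 102.56 → 103
G = 35 + 0.24 × (203 − 35) = 75.32 → 75
B = 63 + 0.24 × (75 − 63) = 65.88 → 66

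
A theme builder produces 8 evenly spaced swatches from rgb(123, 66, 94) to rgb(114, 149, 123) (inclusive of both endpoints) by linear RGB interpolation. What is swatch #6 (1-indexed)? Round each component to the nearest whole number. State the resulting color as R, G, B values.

With 8 swatches and endpoints inclusive, swatch 6 sits at t = (6 − 1)/(8 − 1) = 5/7 ≈ 0.7143.
R = 123 + 0.7143 × (114 − 123) = 116.571 → 117
G = 66 + 0.7143 × (149 − 66) = 125.287 → 125
B = 94 + 0.7143 × (123 − 94) = 114.715 → 115

(117, 125, 115)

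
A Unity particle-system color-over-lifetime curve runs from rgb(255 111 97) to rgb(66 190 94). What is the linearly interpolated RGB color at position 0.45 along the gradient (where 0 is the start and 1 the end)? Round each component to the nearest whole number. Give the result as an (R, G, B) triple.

R = 255 + 0.45 × (66 − 255) = 255 + 0.45 × -189 = 169.95 → 170
G = 111 + 0.45 × (190 − 111) = 111 + 0.45 × 79 = 146.55 → 147
B = 97 + 0.45 × (94 − 97) = 97 + 0.45 × -3 = 95.65 → 96

(170, 147, 96)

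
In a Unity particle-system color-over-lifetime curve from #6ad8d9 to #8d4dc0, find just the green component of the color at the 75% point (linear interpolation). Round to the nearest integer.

G₁ = 216 (from #6ad8d9), G₂ = 77 (from #8d4dc0).
G = 216 + 0.75 × (77 − 216) = 111.75 → 112

112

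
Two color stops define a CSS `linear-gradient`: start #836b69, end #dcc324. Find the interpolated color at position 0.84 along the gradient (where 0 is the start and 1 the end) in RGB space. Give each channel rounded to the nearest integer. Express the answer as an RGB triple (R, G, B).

(206, 181, 47)

#836b69 → (131, 107, 105); #dcc324 → (220, 195, 36).
R = 131 + 0.84 × (220 − 131) = 131 + 0.84 × 89 = 205.76 → 206
G = 107 + 0.84 × (195 − 107) = 107 + 0.84 × 88 = 180.92 → 181
B = 105 + 0.84 × (36 − 105) = 105 + 0.84 × -69 = 47.04 → 47
So the blended color is (206, 181, 47), about #ceb52f.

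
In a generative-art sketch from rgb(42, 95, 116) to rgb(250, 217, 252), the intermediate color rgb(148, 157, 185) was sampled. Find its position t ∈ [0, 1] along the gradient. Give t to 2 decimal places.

Invert the lerp on the R channel (largest span, 208): t = (148 − 42) / (250 − 42) = 106/208 = 0.50962.
Check on G: (157 − 95)/(217 − 95) = 0.5082 ✓

0.51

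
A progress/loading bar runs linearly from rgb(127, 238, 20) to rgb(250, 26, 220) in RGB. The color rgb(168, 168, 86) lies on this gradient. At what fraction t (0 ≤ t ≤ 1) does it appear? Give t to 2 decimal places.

Invert the lerp on the G channel (largest span, 212): t = (168 − 238) / (26 − 238) = -70/-212 = 0.33019.
Check on R: (168 − 127)/(250 − 127) = 0.3333 ✓

0.33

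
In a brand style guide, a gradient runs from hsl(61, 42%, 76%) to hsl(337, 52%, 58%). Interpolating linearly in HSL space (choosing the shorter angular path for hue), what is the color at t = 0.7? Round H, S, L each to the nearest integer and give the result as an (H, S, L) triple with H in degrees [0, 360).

(2, 49, 63)

Hue: 337 − 61 = 276°, but |276| > 180 so the shorter arc goes the other way: Δh = 276 − 360 = -84°.
H = 61 + 0.7 × (-84) = 2.2 → 2°
S = 42 + 0.7 × (52 − 42) = 49 → 49%
L = 76 + 0.7 × (58 − 76) = 63.4 → 63%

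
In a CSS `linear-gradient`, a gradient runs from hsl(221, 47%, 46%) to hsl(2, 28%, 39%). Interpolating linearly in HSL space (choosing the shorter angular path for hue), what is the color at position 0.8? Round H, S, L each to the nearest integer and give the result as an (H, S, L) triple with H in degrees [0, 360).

Hue: 2 − 221 = -219°, but |-219| > 180 so the shorter arc goes the other way: Δh = -219 + 360 = 141°.
H = 221 + 0.8 × (141) = 333.8 → 334°
S = 47 + 0.8 × (28 − 47) = 31.8 → 32%
L = 46 + 0.8 × (39 − 46) = 40.4 → 40%

(334, 32, 40)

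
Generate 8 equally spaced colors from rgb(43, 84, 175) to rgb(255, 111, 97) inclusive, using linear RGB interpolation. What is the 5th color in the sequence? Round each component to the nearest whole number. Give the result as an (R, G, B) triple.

With 8 swatches and endpoints inclusive, swatch 5 sits at t = (5 − 1)/(8 − 1) = 4/7 ≈ 0.5714.
R = 43 + 0.5714 × (255 − 43) = 164.137 → 164
G = 84 + 0.5714 × (111 − 84) = 99.428 → 99
B = 175 + 0.5714 × (97 − 175) = 130.431 → 130

(164, 99, 130)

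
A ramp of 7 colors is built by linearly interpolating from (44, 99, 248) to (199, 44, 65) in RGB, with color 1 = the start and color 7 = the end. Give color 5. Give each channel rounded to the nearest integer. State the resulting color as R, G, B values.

With 7 swatches and endpoints inclusive, swatch 5 sits at t = (5 − 1)/(7 − 1) = 4/6 ≈ 0.6667.
R = 44 + 0.6667 × (199 − 44) = 147.339 → 147
G = 99 + 0.6667 × (44 − 99) = 62.332 → 62
B = 248 + 0.6667 × (65 − 248) = 125.994 → 126

(147, 62, 126)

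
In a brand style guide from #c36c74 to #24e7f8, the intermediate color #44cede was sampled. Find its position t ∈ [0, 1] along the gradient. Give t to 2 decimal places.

0.80

Invert the lerp on the R channel (largest span, 159): t = (68 − 195) / (36 − 195) = -127/-159 = 0.79874.
Check on G: (206 − 108)/(231 − 108) = 0.7967 ✓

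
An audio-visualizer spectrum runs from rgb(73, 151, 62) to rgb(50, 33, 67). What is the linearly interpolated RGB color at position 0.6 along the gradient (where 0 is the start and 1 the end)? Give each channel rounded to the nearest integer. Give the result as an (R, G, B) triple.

R = 73 + 0.6 × (50 − 73) = 73 + 0.6 × -23 = 59.2 → 59
G = 151 + 0.6 × (33 − 151) = 151 + 0.6 × -118 = 80.2 → 80
B = 62 + 0.6 × (67 − 62) = 62 + 0.6 × 5 = 65 → 65

(59, 80, 65)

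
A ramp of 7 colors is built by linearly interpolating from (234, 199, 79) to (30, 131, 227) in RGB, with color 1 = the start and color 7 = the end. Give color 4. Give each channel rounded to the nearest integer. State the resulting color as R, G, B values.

(132, 165, 153)

With 7 swatches and endpoints inclusive, swatch 4 sits at t = (4 − 1)/(7 − 1) = 3/6 ≈ 0.5.
R = 234 + 0.5 × (30 − 234) = 132 → 132
G = 199 + 0.5 × (131 − 199) = 165 → 165
B = 79 + 0.5 × (227 − 79) = 153 → 153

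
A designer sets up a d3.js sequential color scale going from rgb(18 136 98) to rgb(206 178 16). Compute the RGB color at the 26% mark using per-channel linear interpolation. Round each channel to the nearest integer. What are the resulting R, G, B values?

26% corresponds to t = 0.26.
R = 18 + 0.26 × (206 − 18) = 18 + 0.26 × 188 = 66.88 → 67
G = 136 + 0.26 × (178 − 136) = 136 + 0.26 × 42 = 146.92 → 147
B = 98 + 0.26 × (16 − 98) = 98 + 0.26 × -82 = 76.68 → 77

(67, 147, 77)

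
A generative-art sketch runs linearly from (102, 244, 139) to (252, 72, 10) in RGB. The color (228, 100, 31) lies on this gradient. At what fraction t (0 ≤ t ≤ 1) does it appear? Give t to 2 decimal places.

Invert the lerp on the G channel (largest span, 172): t = (100 − 244) / (72 − 244) = -144/-172 = 0.83721.
Check on R: (228 − 102)/(252 − 102) = 0.84 ✓

0.84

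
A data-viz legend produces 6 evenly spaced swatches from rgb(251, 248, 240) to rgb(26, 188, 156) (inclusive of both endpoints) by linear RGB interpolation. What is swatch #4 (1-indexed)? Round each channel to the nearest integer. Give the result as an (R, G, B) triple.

(116, 212, 190)

With 6 swatches and endpoints inclusive, swatch 4 sits at t = (4 − 1)/(6 − 1) = 3/5 ≈ 0.6.
R = 251 + 0.6 × (26 − 251) = 116 → 116
G = 248 + 0.6 × (188 − 248) = 212 → 212
B = 240 + 0.6 × (156 − 240) = 189.6 → 190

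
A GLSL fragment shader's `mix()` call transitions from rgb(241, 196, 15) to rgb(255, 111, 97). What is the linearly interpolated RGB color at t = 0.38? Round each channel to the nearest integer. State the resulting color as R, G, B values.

R = 241 + 0.38 × (255 − 241) = 241 + 0.38 × 14 = 246.32 → 246
G = 196 + 0.38 × (111 − 196) = 196 + 0.38 × -85 = 163.7 → 164
B = 15 + 0.38 × (97 − 15) = 15 + 0.38 × 82 = 46.16 → 46

(246, 164, 46)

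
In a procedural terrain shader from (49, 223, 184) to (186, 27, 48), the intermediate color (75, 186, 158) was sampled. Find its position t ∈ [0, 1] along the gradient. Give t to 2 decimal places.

Invert the lerp on the G channel (largest span, 196): t = (186 − 223) / (27 − 223) = -37/-196 = 0.18878.
Check on R: (75 − 49)/(186 − 49) = 0.1898 ✓

0.19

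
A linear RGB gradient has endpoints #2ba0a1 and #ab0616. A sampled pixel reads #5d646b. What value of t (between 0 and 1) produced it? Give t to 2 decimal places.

0.39

Invert the lerp on the G channel (largest span, 154): t = (100 − 160) / (6 − 160) = -60/-154 = 0.38961.
Check on R: (93 − 43)/(171 − 43) = 0.3906 ✓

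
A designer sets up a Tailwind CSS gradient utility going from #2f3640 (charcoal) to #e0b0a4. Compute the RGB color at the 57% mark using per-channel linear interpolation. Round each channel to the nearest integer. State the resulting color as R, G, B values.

#2f3640 → (47, 54, 64); #e0b0a4 → (224, 176, 164).
57% corresponds to t = 0.57.
R = 47 + 0.57 × (224 − 47) = 47 + 0.57 × 177 = 147.89 → 148
G = 54 + 0.57 × (176 − 54) = 54 + 0.57 × 122 = 123.54 → 124
B = 64 + 0.57 × (164 − 64) = 64 + 0.57 × 100 = 121 → 121
So the blended color is (148, 124, 121), about #947c79.

(148, 124, 121)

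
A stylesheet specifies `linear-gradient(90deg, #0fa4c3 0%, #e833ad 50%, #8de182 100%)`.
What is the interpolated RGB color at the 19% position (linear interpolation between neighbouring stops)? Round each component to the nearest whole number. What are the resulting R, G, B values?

(97, 121, 187)

19% lies between the 0% and 50% stops, so the local fraction is t = (19 − 0)/(50 − 0) = 19/50 ≈ 0.38.
#0fa4c3 → (15, 164, 195); #e833ad → (232, 51, 173).
R = 15 + 0.38 × (232 − 15) = 97.46 → 97
G = 164 + 0.38 × (51 − 164) = 121.06 → 121
B = 195 + 0.38 × (173 − 195) = 186.64 → 187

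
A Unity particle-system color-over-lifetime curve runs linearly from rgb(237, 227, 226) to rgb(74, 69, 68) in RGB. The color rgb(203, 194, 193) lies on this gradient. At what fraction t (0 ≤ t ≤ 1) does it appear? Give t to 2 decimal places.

Invert the lerp on the R channel (largest span, 163): t = (203 − 237) / (74 − 237) = -34/-163 = 0.20859.
Check on G: (194 − 227)/(69 − 227) = 0.2089 ✓

0.21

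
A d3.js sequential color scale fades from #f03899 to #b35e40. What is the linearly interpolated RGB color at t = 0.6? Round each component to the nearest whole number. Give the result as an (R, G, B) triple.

#f03899 → (240, 56, 153); #b35e40 → (179, 94, 64).
R = 240 + 0.6 × (179 − 240) = 240 + 0.6 × -61 = 203.4 → 203
G = 56 + 0.6 × (94 − 56) = 56 + 0.6 × 38 = 78.8 → 79
B = 153 + 0.6 × (64 − 153) = 153 + 0.6 × -89 = 99.6 → 100

(203, 79, 100)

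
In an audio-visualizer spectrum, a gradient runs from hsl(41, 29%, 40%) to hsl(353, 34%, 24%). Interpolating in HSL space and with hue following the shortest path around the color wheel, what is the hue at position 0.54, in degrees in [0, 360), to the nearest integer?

15

Hue: 353 − 41 = 312°, but |312| > 180 so the shorter arc goes the other way: Δh = 312 − 360 = -48°.
H = 41 + 0.54 × (-48) = 15.08 → 15°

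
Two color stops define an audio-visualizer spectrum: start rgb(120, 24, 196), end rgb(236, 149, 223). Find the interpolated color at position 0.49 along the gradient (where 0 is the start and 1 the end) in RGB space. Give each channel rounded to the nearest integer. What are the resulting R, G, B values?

R = 120 + 0.49 × (236 − 120) = 120 + 0.49 × 116 = 176.84 → 177
G = 24 + 0.49 × (149 − 24) = 24 + 0.49 × 125 = 85.25 → 85
B = 196 + 0.49 × (223 − 196) = 196 + 0.49 × 27 = 209.23 → 209

(177, 85, 209)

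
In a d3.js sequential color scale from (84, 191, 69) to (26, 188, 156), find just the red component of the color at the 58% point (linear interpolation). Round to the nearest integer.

R = 84 + 0.58 × (26 − 84) = 50.36 → 50

50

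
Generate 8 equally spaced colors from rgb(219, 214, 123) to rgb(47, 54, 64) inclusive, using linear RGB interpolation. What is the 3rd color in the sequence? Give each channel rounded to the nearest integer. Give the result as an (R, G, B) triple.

With 8 swatches and endpoints inclusive, swatch 3 sits at t = (3 − 1)/(8 − 1) = 2/7 ≈ 0.2857.
R = 219 + 0.2857 × (47 − 219) = 169.86 → 170
G = 214 + 0.2857 × (54 − 214) = 168.288 → 168
B = 123 + 0.2857 × (64 − 123) = 106.144 → 106

(170, 168, 106)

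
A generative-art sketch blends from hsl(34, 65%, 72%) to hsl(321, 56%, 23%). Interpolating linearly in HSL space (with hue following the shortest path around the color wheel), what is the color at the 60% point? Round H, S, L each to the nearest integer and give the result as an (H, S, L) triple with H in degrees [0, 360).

Hue: 321 − 34 = 287°, but |287| > 180 so the shorter arc goes the other way: Δh = 287 − 360 = -73°.
H = 34 + 0.6 × (-73) = -9.8 → -10 → -10 mod 360 = 350°
S = 65 + 0.6 × (56 − 65) = 59.6 → 60%
L = 72 + 0.6 × (23 − 72) = 42.6 → 43%

(350, 60, 43)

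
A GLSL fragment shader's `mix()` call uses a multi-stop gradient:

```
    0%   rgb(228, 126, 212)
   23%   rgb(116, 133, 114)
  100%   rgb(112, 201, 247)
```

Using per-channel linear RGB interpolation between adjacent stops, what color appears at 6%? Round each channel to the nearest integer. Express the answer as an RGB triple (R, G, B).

(199, 128, 186)

6% lies between the 0% and 23% stops, so the local fraction is t = (6 − 0)/(23 − 0) = 6/23 ≈ 0.2609.
R = 228 + 0.2609 × (116 − 228) = 198.779 → 199
G = 126 + 0.2609 × (133 − 126) = 127.826 → 128
B = 212 + 0.2609 × (114 − 212) = 186.432 → 186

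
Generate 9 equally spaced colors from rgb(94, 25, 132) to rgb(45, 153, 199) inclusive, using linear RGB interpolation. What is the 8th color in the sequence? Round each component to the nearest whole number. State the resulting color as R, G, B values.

(51, 137, 191)

With 9 swatches and endpoints inclusive, swatch 8 sits at t = (8 − 1)/(9 − 1) = 7/8 ≈ 0.875.
R = 94 + 0.875 × (45 − 94) = 51.125 → 51
G = 25 + 0.875 × (153 − 25) = 137 → 137
B = 132 + 0.875 × (199 − 132) = 190.625 → 191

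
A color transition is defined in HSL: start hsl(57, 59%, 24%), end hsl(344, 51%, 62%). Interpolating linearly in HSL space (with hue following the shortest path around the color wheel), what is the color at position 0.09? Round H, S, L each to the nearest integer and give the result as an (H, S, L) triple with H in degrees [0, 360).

(50, 58, 27)

Hue: 344 − 57 = 287°, but |287| > 180 so the shorter arc goes the other way: Δh = 287 − 360 = -73°.
H = 57 + 0.09 × (-73) = 50.43 → 50°
S = 59 + 0.09 × (51 − 59) = 58.28 → 58%
L = 24 + 0.09 × (62 − 24) = 27.42 → 27%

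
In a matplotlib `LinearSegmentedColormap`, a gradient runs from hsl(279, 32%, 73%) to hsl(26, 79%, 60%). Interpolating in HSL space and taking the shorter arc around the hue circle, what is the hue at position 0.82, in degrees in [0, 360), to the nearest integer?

7

Hue: 26 − 279 = -253°, but |-253| > 180 so the shorter arc goes the other way: Δh = -253 + 360 = 107°.
H = 279 + 0.82 × (107) = 366.74 → 367 → 367 mod 360 = 7°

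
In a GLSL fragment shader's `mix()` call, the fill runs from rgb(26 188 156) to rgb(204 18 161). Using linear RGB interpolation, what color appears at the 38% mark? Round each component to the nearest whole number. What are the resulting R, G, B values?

(94, 123, 158)

38% corresponds to t = 0.38.
R = 26 + 0.38 × (204 − 26) = 26 + 0.38 × 178 = 93.64 → 94
G = 188 + 0.38 × (18 − 188) = 188 + 0.38 × -170 = 123.4 → 123
B = 156 + 0.38 × (161 − 156) = 156 + 0.38 × 5 = 157.9 → 158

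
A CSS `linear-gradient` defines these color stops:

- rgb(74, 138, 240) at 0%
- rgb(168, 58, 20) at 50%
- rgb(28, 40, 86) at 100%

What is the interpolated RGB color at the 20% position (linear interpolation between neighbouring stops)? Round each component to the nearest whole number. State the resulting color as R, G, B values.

20% lies between the 0% and 50% stops, so the local fraction is t = (20 − 0)/(50 − 0) = 20/50 ≈ 0.4.
R = 74 + 0.4 × (168 − 74) = 111.6 → 112
G = 138 + 0.4 × (58 − 138) = 106 → 106
B = 240 + 0.4 × (20 − 240) = 152 → 152

(112, 106, 152)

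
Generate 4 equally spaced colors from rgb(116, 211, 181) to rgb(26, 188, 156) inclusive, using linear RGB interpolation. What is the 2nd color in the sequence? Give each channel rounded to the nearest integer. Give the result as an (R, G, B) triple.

(86, 203, 173)

With 4 swatches and endpoints inclusive, swatch 2 sits at t = (2 − 1)/(4 − 1) = 1/3 ≈ 0.3333.
R = 116 + 0.3333 × (26 − 116) = 86.003 → 86
G = 211 + 0.3333 × (188 − 211) = 203.334 → 203
B = 181 + 0.3333 × (156 − 181) = 172.667 → 173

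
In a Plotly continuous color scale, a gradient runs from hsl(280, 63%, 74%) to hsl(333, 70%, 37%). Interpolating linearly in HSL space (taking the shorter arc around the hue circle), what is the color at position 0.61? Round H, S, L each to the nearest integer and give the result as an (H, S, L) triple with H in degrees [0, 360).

Hue arc: Δh = 333 − 280 = 53° (|Δh| ≤ 180, already the shorter path).
H = 280 + 0.61 × (53) = 312.33 → 312°
S = 63 + 0.61 × (70 − 63) = 67.27 → 67%
L = 74 + 0.61 × (37 − 74) = 51.43 → 51%

(312, 67, 51)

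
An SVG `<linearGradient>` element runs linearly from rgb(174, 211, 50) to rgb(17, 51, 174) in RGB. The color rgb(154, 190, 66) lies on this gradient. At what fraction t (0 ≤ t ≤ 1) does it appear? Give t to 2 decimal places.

Invert the lerp on the G channel (largest span, 160): t = (190 − 211) / (51 − 211) = -21/-160 = 0.13125.
Check on R: (154 − 174)/(17 − 174) = 0.1274 ✓

0.13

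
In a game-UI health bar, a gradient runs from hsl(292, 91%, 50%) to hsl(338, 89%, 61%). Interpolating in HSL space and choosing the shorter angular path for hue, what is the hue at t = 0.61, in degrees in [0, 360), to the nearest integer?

Hue arc: Δh = 338 − 292 = 46° (|Δh| ≤ 180, already the shorter path).
H = 292 + 0.61 × (46) = 320.06 → 320°

320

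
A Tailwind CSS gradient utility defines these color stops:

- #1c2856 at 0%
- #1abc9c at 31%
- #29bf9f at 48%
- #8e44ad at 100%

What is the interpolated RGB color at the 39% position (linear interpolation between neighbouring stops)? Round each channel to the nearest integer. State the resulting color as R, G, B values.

(33, 189, 157)

39% lies between the 31% and 48% stops, so the local fraction is t = (39 − 31)/(48 − 31) = 8/17 ≈ 0.4706.
#1abc9c → (26, 188, 156); #29bf9f → (41, 191, 159).
R = 26 + 0.4706 × (41 − 26) = 33.059 → 33
G = 188 + 0.4706 × (191 − 188) = 189.412 → 189
B = 156 + 0.4706 × (159 − 156) = 157.412 → 157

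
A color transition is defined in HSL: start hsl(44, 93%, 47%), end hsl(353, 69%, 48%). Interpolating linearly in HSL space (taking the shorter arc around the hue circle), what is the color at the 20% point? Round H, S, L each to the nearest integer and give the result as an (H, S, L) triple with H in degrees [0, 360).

(34, 88, 47)

Hue: 353 − 44 = 309°, but |309| > 180 so the shorter arc goes the other way: Δh = 309 − 360 = -51°.
H = 44 + 0.2 × (-51) = 33.8 → 34°
S = 93 + 0.2 × (69 − 93) = 88.2 → 88%
L = 47 + 0.2 × (48 − 47) = 47.2 → 47%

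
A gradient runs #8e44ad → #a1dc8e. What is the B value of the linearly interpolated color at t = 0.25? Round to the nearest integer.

B₁ = 173 (from #8e44ad), B₂ = 142 (from #a1dc8e).
B = 173 + 0.25 × (142 − 173) = 165.25 → 165

165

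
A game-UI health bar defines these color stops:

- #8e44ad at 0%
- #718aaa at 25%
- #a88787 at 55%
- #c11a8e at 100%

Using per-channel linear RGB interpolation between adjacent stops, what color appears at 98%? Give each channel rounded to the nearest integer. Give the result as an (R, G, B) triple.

(192, 31, 142)

98% lies between the 55% and 100% stops, so the local fraction is t = (98 − 55)/(100 − 55) = 43/45 ≈ 0.9556.
#a88787 → (168, 135, 135); #c11a8e → (193, 26, 142).
R = 168 + 0.9556 × (193 − 168) = 191.89 → 192
G = 135 + 0.9556 × (26 − 135) = 30.84 → 31
B = 135 + 0.9556 × (142 − 135) = 141.689 → 142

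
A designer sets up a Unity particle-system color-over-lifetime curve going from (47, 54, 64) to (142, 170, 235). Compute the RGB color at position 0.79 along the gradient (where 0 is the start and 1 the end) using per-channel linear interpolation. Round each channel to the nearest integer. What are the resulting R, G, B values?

R = 47 + 0.79 × (142 − 47) = 47 + 0.79 × 95 = 122.05 → 122
G = 54 + 0.79 × (170 − 54) = 54 + 0.79 × 116 = 145.64 → 146
B = 64 + 0.79 × (235 − 64) = 64 + 0.79 × 171 = 199.09 → 199

(122, 146, 199)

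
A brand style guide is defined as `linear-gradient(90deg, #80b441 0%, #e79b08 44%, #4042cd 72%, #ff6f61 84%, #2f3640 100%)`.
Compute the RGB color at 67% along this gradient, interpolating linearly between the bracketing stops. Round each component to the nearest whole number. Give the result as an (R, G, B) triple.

(94, 82, 170)

67% lies between the 44% and 72% stops, so the local fraction is t = (67 − 44)/(72 − 44) = 23/28 ≈ 0.8214.
#e79b08 → (231, 155, 8); #4042cd → (64, 66, 205).
R = 231 + 0.8214 × (64 − 231) = 93.826 → 94
G = 155 + 0.8214 × (66 − 155) = 81.895 → 82
B = 8 + 0.8214 × (205 − 8) = 169.816 → 170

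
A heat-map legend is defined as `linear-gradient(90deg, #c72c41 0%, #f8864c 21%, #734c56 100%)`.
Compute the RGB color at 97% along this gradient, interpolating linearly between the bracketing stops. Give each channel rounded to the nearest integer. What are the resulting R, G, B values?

97% lies between the 21% and 100% stops, so the local fraction is t = (97 − 21)/(100 − 21) = 76/79 ≈ 0.962.
#f8864c → (248, 134, 76); #734c56 → (115, 76, 86).
R = 248 + 0.962 × (115 − 248) = 120.054 → 120
G = 134 + 0.962 × (76 − 134) = 78.204 → 78
B = 76 + 0.962 × (86 − 76) = 85.62 → 86

(120, 78, 86)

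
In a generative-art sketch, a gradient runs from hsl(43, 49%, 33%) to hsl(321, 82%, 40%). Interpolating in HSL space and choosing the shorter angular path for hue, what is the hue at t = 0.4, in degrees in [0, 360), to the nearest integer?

Hue: 321 − 43 = 278°, but |278| > 180 so the shorter arc goes the other way: Δh = 278 − 360 = -82°.
H = 43 + 0.4 × (-82) = 10.2 → 10°

10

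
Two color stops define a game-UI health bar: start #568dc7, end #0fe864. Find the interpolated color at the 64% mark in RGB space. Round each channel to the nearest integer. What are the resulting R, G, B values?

(41, 199, 136)

#568dc7 → (86, 141, 199); #0fe864 → (15, 232, 100).
64% corresponds to t = 0.64.
R = 86 + 0.64 × (15 − 86) = 86 + 0.64 × -71 = 40.56 → 41
G = 141 + 0.64 × (232 − 141) = 141 + 0.64 × 91 = 199.24 → 199
B = 199 + 0.64 × (100 − 199) = 199 + 0.64 × -99 = 135.64 → 136
So the blended color is (41, 199, 136), about #29c788.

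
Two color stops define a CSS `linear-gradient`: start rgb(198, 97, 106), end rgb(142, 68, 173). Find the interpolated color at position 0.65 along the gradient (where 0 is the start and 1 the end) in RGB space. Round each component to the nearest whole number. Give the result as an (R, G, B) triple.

(162, 78, 150)

R = 198 + 0.65 × (142 − 198) = 198 + 0.65 × -56 = 161.6 → 162
G = 97 + 0.65 × (68 − 97) = 97 + 0.65 × -29 = 78.15 → 78
B = 106 + 0.65 × (173 − 106) = 106 + 0.65 × 67 = 149.55 → 150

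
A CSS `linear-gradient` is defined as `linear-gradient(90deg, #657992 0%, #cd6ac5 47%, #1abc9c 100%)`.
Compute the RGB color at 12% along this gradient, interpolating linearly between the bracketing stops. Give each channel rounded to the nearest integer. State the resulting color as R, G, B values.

(128, 117, 159)

12% lies between the 0% and 47% stops, so the local fraction is t = (12 − 0)/(47 − 0) = 12/47 ≈ 0.2553.
#657992 → (101, 121, 146); #cd6ac5 → (205, 106, 197).
R = 101 + 0.2553 × (205 − 101) = 127.551 → 128
G = 121 + 0.2553 × (106 − 121) = 117.171 → 117
B = 146 + 0.2553 × (197 − 146) = 159.02 → 159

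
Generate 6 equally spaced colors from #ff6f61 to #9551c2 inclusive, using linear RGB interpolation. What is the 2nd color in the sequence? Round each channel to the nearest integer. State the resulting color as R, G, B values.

With 6 swatches and endpoints inclusive, swatch 2 sits at t = (2 − 1)/(6 − 1) = 1/5 ≈ 0.2.
#ff6f61 → (255, 111, 97); #9551c2 → (149, 81, 194).
R = 255 + 0.2 × (149 − 255) = 233.8 → 234
G = 111 + 0.2 × (81 − 111) = 105 → 105
B = 97 + 0.2 × (194 − 97) = 116.4 → 116

(234, 105, 116)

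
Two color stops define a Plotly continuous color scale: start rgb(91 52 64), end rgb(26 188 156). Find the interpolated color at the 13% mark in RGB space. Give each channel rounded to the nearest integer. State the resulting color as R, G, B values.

(83, 70, 76)

13% corresponds to t = 0.13.
R = 91 + 0.13 × (26 − 91) = 91 + 0.13 × -65 = 82.55 → 83
G = 52 + 0.13 × (188 − 52) = 52 + 0.13 × 136 = 69.68 → 70
B = 64 + 0.13 × (156 − 64) = 64 + 0.13 × 92 = 75.96 → 76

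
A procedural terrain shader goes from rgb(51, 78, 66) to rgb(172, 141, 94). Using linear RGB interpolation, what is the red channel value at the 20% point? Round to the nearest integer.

75

R = 51 + 0.2 × (172 − 51) = 75.2 → 75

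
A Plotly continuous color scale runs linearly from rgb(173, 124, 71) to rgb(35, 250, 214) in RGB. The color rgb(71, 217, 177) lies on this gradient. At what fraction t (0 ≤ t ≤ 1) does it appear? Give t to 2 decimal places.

Invert the lerp on the B channel (largest span, 143): t = (177 − 71) / (214 − 71) = 106/143 = 0.74126.
Check on R: (71 − 173)/(35 − 173) = 0.7391 ✓

0.74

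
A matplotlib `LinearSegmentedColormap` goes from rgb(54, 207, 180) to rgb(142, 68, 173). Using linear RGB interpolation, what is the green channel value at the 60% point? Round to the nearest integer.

G = 207 + 0.6 × (68 − 207) = 123.6 → 124

124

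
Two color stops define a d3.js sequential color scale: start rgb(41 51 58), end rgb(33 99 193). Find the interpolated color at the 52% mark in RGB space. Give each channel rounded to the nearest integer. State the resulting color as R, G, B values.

52% corresponds to t = 0.52.
R = 41 + 0.52 × (33 − 41) = 41 + 0.52 × -8 = 36.84 → 37
G = 51 + 0.52 × (99 − 51) = 51 + 0.52 × 48 = 75.96 → 76
B = 58 + 0.52 × (193 − 58) = 58 + 0.52 × 135 = 128.2 → 128

(37, 76, 128)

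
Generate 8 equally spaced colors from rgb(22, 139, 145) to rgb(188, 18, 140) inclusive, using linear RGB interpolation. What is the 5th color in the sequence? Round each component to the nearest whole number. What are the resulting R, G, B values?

With 8 swatches and endpoints inclusive, swatch 5 sits at t = (5 − 1)/(8 − 1) = 4/7 ≈ 0.5714.
R = 22 + 0.5714 × (188 − 22) = 116.852 → 117
G = 139 + 0.5714 × (18 − 139) = 69.861 → 70
B = 145 + 0.5714 × (140 − 145) = 142.143 → 142

(117, 70, 142)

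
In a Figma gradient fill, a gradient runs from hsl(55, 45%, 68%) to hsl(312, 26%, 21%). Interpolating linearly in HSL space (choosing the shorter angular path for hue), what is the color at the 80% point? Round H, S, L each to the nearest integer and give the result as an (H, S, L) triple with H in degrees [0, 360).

Hue: 312 − 55 = 257°, but |257| > 180 so the shorter arc goes the other way: Δh = 257 − 360 = -103°.
H = 55 + 0.8 × (-103) = -27.4 → -27 → -27 mod 360 = 333°
S = 45 + 0.8 × (26 − 45) = 29.8 → 30%
L = 68 + 0.8 × (21 − 68) = 30.4 → 30%

(333, 30, 30)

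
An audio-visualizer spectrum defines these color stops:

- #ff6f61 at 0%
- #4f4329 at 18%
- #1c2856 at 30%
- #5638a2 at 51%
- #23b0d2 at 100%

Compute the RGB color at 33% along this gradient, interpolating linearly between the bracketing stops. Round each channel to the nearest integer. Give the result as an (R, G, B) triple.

33% lies between the 30% and 51% stops, so the local fraction is t = (33 − 30)/(51 − 30) = 3/21 ≈ 0.1429.
#1c2856 → (28, 40, 86); #5638a2 → (86, 56, 162).
R = 28 + 0.1429 × (86 − 28) = 36.288 → 36
G = 40 + 0.1429 × (56 − 40) = 42.286 → 42
B = 86 + 0.1429 × (162 − 86) = 96.86 → 97

(36, 42, 97)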